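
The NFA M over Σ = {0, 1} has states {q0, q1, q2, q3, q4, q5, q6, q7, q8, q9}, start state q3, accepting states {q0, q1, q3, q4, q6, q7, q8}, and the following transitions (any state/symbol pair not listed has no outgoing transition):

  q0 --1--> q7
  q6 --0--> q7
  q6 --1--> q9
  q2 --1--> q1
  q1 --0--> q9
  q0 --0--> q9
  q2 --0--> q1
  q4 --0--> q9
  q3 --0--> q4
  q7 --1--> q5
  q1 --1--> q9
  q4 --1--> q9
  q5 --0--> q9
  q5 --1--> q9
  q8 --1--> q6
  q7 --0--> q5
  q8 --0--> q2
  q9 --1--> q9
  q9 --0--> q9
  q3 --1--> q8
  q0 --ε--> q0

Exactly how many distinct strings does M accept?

7

The useful subgraph on states {q1, q2, q3, q4, q6, q7, q8} is acyclic, so L(M) is finite; the longest accepting path visits 4 useful states, giving maximum string length 3.
Counting accepting paths from q3 by length: 1 of length 0, 2 of length 1, 1 of length 2, 3 of length 3. Total 7.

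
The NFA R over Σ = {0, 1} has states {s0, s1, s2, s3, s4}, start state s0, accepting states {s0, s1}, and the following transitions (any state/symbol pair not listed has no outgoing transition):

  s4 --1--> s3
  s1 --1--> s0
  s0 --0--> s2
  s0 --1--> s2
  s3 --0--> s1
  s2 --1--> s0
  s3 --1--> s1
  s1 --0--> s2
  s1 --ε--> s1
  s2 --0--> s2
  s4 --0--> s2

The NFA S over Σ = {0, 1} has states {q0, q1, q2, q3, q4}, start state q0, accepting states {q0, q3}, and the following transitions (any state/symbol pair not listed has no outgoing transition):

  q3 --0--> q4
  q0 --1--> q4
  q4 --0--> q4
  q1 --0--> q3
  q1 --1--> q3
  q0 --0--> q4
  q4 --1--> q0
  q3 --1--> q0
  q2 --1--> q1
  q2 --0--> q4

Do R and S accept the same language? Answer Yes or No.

Yes

Exploring the product automaton R × S from the start pair (s0, q0), following both machines on each input symbol, reaches 2 state pairs: (s0, q0), (s2, q4).
R accepts in {s0, s1} and S accepts in {q0, q3}. In every reachable pair the two components are either both accepting — (s0, q0) — or both non-accepting, so no string is accepted by exactly one of the machines: L(R) \ L(S) and L(S) \ L(R) are both empty.
Hence every string is accepted by R iff it is accepted by S, and the two languages coincide.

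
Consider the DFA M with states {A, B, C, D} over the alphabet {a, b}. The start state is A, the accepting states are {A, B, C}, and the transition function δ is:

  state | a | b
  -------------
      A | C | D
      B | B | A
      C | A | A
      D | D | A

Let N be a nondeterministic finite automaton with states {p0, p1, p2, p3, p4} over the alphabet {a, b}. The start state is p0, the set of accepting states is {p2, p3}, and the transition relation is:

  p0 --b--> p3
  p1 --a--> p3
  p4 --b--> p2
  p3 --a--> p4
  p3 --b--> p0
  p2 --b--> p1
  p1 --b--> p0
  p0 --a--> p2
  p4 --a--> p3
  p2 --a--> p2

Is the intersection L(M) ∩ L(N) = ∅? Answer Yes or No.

The string a is accepted by both M and N.
Hence L(M) ∩ L(N) ≠ ∅.

No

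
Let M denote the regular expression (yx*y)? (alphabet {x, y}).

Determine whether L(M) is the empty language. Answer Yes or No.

No

The empty string ε matches the expression, so it belongs to L(M).
Since L(M) contains at least one string, it is not empty.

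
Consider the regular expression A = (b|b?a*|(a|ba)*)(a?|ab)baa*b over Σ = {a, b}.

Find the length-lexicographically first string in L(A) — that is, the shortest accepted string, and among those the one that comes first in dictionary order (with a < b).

By inspection of the expression, no string of length less than 3 matches, and bab is the lexicographically first match of length 3.

bab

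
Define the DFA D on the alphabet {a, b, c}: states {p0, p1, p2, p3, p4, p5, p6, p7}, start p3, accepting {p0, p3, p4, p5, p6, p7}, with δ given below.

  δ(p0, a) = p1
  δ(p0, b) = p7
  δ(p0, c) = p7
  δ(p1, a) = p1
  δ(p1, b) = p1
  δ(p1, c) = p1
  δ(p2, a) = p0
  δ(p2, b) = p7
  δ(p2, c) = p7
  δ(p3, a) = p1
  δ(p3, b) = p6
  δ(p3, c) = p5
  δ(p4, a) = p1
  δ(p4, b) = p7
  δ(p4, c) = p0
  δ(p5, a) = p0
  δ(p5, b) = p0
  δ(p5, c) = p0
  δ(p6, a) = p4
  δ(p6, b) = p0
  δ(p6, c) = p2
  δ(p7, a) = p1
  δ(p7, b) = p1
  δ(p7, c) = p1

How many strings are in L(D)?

The useful subgraph on states {p0, p2, p3, p4, p5, p6, p7} is acyclic, so L(D) is finite; the longest accepting path visits 5 useful states, giving maximum string length 4.
Counting accepting paths from p3 by length: 1 of length 0, 2 of length 1, 5 of length 2, 13 of length 3, 4 of length 4. Total 25.

25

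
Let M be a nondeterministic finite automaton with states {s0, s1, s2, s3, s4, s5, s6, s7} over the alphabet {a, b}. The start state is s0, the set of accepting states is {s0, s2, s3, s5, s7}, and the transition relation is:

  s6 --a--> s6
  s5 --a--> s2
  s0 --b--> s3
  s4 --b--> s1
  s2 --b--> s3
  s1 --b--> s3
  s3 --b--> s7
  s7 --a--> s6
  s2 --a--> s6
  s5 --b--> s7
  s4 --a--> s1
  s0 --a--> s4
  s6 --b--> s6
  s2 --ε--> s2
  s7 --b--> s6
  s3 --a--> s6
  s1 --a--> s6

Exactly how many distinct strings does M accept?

7

The useful subgraph on states {s0, s1, s3, s4, s7} is acyclic, so L(M) is finite; the longest accepting path visits 5 useful states, giving maximum string length 4.
Counting accepting paths from s0 by length: 1 of length 0, 1 of length 1, 1 of length 2, 2 of length 3, 2 of length 4. Total 7.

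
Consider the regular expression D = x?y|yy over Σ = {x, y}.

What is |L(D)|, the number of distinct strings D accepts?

3

The expression has no Kleene star, so L(D) is finite. Expanding the alternatives gives {y, xy, yy}.
That is 1 of length 1, 2 of length 2: 3 strings in all.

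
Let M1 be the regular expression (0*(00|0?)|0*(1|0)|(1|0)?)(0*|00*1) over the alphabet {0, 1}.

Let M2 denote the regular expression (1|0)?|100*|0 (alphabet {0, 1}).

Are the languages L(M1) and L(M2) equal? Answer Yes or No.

The string 00 is accepted by M1 but rejected by M2.
So L(M1) ≠ L(M2).

No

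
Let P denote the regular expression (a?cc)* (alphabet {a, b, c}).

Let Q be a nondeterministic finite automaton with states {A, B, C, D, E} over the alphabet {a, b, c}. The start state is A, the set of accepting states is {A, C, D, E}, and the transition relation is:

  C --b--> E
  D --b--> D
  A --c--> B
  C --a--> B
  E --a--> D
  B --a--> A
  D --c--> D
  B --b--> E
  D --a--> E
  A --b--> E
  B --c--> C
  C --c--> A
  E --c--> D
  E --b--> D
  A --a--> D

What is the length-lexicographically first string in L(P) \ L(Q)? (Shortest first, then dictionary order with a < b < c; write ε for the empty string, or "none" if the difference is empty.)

The string cccc is accepted by P but not by Q.
No shorter string lies in the difference, and cccc is the lexicographically first length-4 string in L(P) \ L(Q).

cccc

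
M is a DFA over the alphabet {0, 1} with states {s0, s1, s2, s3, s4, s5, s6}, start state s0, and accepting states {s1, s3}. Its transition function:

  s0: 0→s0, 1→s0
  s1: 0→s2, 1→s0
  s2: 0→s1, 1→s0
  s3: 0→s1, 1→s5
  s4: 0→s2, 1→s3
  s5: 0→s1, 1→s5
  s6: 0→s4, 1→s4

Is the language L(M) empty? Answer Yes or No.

Yes

The states reachable from the start state are {s0}.
None of the accepting states {s1, s3} is reachable, so no string is accepted and L(M) = ∅.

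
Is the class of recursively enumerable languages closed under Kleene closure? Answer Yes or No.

Dovetail over all factorisations of the input into blocks and all step bounds, running the recogniser for L on every block of a factorisation; accept if some factorisation has all of its blocks accepted.
So the recursively enumerable languages are closed under Kleene star.

Yes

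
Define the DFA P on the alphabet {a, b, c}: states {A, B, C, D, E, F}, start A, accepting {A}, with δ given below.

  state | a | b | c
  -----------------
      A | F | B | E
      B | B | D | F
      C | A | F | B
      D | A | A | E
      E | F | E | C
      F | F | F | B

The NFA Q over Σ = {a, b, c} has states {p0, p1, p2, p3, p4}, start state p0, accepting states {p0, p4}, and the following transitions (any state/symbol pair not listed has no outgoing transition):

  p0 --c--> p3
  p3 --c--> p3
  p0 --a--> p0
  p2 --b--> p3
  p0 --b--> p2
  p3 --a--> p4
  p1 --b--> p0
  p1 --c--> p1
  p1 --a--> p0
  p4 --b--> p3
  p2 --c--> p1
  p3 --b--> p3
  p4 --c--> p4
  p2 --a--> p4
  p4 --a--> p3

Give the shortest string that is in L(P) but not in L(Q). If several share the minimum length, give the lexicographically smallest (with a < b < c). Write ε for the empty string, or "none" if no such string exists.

bbb

The string bbb is accepted by P but not by Q.
No shorter string lies in the difference, and bbb is the lexicographically first length-3 string in L(P) \ L(Q).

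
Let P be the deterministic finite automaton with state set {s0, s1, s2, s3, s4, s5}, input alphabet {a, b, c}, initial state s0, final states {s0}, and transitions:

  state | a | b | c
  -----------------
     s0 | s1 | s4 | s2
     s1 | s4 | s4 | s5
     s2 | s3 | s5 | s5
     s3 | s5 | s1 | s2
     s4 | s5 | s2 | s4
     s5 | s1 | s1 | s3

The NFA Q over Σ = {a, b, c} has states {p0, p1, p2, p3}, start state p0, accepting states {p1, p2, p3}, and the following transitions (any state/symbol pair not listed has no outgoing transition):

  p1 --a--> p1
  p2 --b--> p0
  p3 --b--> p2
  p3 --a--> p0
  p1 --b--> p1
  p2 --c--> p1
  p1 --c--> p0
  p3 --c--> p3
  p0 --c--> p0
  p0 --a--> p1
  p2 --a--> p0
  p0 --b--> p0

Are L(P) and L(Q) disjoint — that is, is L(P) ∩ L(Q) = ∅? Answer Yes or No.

Yes

Exploring the product automaton P × Q from the start pair (s0, p0), following both machines on each input symbol, reaches 11 state pairs: (s0, p0), (s1, p1), (s4, p0), (s2, p0), (s4, p1), (s5, p0), (s5, p1), (s3, p1), (s2, p1), (s1, p0), (s3, p0).
P accepts in {s0} and Q accepts in {p1, p2, p3}; no reachable pair has both components accepting, so no string drives both machines to acceptance simultaneously and L(P) ∩ L(Q) = ∅.
So no string is accepted by both, and the intersection is empty.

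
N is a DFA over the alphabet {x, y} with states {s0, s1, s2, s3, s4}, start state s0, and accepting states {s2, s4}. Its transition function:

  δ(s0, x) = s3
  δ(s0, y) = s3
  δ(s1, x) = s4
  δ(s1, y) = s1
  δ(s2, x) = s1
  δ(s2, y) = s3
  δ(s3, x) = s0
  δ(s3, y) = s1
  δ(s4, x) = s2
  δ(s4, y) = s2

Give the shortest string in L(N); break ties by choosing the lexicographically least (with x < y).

xyx

A breadth-first search from s0 reaches an accepting state first via the path s0 → s3 → s1 → s4 on input xyx.
No string of length < 3 is accepted (BFS exhausts all shorter strings without reaching an accepting state), and xyx is the lexicographically least accepting string of length 3.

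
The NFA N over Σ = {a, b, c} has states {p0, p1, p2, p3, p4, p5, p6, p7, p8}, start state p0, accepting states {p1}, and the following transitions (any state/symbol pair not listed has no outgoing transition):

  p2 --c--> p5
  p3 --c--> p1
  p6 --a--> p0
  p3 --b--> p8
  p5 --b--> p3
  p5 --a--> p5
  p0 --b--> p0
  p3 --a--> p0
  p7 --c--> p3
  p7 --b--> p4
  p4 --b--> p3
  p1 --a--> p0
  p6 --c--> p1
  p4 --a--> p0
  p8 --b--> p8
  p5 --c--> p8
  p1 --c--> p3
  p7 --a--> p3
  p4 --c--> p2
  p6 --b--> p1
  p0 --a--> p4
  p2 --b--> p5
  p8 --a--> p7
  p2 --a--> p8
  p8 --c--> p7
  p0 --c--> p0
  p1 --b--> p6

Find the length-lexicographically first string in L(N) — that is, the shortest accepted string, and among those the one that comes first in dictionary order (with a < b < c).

A breadth-first search from p0 reaches an accepting state first via the path p0 → p4 → p3 → p1 on input abc.
No string of length < 3 is accepted (BFS exhausts all shorter strings without reaching an accepting state), and abc is the lexicographically least accepting string of length 3.

abc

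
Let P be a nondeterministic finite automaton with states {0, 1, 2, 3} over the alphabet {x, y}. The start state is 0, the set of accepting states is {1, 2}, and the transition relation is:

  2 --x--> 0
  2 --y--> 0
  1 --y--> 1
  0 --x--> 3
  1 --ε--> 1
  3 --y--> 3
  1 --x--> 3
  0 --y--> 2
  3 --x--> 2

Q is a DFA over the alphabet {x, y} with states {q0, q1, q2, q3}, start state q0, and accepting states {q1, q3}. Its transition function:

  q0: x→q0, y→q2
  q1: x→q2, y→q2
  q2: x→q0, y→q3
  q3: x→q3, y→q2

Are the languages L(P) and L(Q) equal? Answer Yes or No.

No

The string y is accepted by P but rejected by Q.
So L(P) ≠ L(Q).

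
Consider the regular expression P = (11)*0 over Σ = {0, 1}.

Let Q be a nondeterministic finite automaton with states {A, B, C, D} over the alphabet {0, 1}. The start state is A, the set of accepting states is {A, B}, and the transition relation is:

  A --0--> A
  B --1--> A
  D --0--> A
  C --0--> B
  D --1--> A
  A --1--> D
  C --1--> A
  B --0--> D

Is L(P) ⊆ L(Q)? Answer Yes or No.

Yes

Converting the expression P to a DFA (subset construction, then merging equivalent states) gives the minimal DFA with states {p0, p1, p2, p3}, start state p0, accepting states {p1} and transitions p0: 0→p1, 1→p2; p1: 0→p3, 1→p3; p2: 0→p3, 1→p0; p3: 0→p3, 1→p3.
Exploring the product automaton P × Q from the start pair (p0, A), following both machines on each input symbol, reaches 5 state pairs: (p0, A), (p1, A), (p2, D), (p3, A), (p3, D).
P accepts in {p1} and Q accepts in {A, B}. The reachable pairs whose P-component is accepting are (p1, A); in each of them the Q-component is accepting too, so the product for L(P) \ L(Q) (P-component accepting, Q-component rejecting) has no reachable accepting pair and the difference is empty.
Hence every string in L(P) is also in L(Q).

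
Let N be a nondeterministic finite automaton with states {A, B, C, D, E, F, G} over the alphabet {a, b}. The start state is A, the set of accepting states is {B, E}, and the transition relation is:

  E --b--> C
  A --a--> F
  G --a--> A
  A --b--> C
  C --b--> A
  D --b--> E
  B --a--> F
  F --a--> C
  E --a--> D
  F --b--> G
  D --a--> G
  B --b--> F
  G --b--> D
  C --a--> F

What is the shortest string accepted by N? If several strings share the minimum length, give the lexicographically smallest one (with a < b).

A breadth-first search from A reaches an accepting state first via the path A → F → G → D → E on input abbb.
No string of length < 4 is accepted (BFS exhausts all shorter strings without reaching an accepting state), and abbb is the lexicographically least accepting string of length 4.

abbb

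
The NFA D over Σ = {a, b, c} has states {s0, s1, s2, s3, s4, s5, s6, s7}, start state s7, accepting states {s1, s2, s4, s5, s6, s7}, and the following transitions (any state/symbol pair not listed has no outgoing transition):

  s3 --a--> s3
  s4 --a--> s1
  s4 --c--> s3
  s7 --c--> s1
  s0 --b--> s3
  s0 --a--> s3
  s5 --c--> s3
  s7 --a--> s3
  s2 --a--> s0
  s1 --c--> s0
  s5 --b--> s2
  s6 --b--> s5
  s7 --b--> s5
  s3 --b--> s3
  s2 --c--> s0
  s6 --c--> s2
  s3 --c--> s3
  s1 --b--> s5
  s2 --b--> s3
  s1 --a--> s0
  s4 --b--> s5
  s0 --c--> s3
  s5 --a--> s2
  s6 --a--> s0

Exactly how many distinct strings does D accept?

8

The useful subgraph on states {s1, s2, s5, s7} is acyclic, so L(D) is finite; the longest accepting path visits 4 useful states, giving maximum string length 3.
Counting accepting paths from s7 by length: 1 of length 0, 2 of length 1, 3 of length 2, 2 of length 3. Total 8.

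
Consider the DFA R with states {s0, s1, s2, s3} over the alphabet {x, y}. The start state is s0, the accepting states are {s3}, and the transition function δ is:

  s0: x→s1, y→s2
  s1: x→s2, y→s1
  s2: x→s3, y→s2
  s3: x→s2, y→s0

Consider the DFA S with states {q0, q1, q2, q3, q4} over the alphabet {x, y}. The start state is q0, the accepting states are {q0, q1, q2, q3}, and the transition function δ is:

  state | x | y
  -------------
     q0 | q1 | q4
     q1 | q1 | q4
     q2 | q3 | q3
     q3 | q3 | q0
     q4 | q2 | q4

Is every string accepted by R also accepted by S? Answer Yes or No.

Yes

Exploring the product automaton R × S from the start pair (s0, q0), following both machines on each input symbol, reaches 16 state pairs: (s0, q0), (s1, q1), (s2, q4), (s2, q1), (s1, q4), (s3, q2), (s3, q1), (s2, q2), (s2, q3), (s0, q3), (s0, q4), (s3, q3), (s2, q0), (s1, q3), (s1, q2), (s1, q0).
R accepts in {s3} and S accepts in {q0, q1, q2, q3}. The reachable pairs whose R-component is accepting are (s3, q2), (s3, q1), (s3, q3); in each of them the S-component is accepting too, so the product for L(R) \ L(S) (R-component accepting, S-component rejecting) has no reachable accepting pair and the difference is empty.
Hence every string in L(R) is also in L(S).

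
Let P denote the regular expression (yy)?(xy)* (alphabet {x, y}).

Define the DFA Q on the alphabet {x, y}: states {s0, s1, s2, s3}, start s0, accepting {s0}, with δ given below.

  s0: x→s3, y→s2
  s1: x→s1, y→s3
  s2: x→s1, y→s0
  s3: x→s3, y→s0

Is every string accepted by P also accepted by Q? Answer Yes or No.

Converting the expression P to a DFA (subset construction, then merging equivalent states) gives the minimal DFA with states {p0, p1, p2, p3}, start state p0, accepting states {p0, p3} and transitions p0: x→p1, y→p1; p1: x→p2, y→p3; p2: x→p2, y→p2; p3: x→p1, y→p2.
Exploring the product automaton P × Q from the start pair (p0, s0), following both machines on each input symbol, reaches 8 state pairs: (p0, s0), (p1, s3), (p1, s2), (p2, s3), (p3, s0), (p2, s1), (p2, s0), (p2, s2).
P accepts in {p0, p3} and Q accepts in {s0}. The reachable pairs whose P-component is accepting are (p0, s0), (p3, s0); in each of them the Q-component is accepting too, so the product for L(P) \ L(Q) (P-component accepting, Q-component rejecting) has no reachable accepting pair and the difference is empty.
Hence every string in L(P) is also in L(Q).

Yes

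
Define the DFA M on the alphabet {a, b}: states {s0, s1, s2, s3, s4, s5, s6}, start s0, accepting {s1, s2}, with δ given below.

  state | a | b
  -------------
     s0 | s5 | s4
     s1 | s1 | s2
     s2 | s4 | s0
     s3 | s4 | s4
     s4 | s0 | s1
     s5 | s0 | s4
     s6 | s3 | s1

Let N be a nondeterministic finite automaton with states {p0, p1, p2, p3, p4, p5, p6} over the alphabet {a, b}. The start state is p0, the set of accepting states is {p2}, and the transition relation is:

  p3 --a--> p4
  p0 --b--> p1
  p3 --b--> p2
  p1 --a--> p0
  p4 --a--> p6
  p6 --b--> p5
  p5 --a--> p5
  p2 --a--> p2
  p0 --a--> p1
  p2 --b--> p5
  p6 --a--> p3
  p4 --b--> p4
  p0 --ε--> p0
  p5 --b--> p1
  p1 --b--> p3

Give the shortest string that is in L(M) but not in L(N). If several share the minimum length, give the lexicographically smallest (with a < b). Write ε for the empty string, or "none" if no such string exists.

bb

The string bb is accepted by M but not by N.
No shorter string lies in the difference, and bb is the lexicographically first length-2 string in L(M) \ L(N).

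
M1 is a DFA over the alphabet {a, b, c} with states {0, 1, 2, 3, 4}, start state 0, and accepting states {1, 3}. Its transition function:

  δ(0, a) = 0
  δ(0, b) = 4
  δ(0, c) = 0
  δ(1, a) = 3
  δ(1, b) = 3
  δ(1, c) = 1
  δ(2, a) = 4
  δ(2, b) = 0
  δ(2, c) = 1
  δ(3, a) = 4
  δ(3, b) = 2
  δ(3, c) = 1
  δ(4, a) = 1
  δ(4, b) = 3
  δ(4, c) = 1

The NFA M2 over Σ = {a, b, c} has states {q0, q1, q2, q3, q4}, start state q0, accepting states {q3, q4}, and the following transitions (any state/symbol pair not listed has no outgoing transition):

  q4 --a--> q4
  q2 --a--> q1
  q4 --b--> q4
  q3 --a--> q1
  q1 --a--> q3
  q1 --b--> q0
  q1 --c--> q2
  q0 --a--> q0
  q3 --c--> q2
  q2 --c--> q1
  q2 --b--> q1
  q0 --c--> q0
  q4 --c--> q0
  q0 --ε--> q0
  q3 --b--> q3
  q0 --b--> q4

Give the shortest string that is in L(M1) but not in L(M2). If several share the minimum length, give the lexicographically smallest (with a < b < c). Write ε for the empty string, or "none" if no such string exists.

The string bc is accepted by M1 but not by M2.
No shorter string lies in the difference, and bc is the lexicographically first length-2 string in L(M1) \ L(M2).

bc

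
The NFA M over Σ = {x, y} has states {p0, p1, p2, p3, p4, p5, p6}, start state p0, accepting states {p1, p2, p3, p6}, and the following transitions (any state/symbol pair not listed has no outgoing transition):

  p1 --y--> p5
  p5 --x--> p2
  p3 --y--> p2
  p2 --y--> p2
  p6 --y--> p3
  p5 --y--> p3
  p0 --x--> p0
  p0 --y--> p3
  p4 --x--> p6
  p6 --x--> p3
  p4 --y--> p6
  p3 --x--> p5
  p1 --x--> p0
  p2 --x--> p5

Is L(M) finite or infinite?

State p0 is reachable from the start and can reach an accepting state, and it lies on the cycle p0 → p0.
Traversing that cycle any number of times yields accepted strings of unbounded length, so the language is infinite.

infinite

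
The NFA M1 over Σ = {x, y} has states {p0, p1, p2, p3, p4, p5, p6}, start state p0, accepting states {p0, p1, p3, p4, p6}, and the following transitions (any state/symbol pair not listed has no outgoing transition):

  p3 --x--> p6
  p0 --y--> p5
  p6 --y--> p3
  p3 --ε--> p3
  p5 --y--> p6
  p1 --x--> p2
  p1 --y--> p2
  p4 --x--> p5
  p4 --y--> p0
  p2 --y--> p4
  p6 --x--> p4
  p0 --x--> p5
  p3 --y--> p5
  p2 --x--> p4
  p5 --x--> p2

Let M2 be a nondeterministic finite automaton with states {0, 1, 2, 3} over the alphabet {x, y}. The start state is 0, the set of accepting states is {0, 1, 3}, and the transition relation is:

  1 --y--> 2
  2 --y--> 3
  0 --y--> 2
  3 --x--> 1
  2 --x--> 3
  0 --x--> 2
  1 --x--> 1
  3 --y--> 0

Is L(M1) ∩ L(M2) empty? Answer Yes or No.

No

The empty string ε is accepted by both M1 and M2.
Hence L(M1) ∩ L(M2) ≠ ∅.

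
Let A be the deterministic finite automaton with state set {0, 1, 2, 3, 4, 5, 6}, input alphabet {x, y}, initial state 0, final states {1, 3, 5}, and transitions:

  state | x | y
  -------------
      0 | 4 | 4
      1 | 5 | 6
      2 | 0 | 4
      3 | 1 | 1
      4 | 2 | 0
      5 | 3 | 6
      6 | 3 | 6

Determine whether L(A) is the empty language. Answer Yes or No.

Yes

The states reachable from the start state are {0, 2, 4}.
None of the accepting states {1, 3, 5} is reachable, so no string is accepted and L(A) = ∅.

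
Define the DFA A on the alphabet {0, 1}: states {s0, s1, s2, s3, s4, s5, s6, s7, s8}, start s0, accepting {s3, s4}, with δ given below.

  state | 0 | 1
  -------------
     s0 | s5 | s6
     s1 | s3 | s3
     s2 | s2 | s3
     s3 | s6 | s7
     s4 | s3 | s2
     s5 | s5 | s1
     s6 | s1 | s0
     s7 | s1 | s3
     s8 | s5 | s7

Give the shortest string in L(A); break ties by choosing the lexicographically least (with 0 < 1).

A breadth-first search from s0 reaches an accepting state first via the path s0 → s5 → s1 → s3 on input 010.
No string of length < 3 is accepted (BFS exhausts all shorter strings without reaching an accepting state), and 010 is the lexicographically least accepting string of length 3.

010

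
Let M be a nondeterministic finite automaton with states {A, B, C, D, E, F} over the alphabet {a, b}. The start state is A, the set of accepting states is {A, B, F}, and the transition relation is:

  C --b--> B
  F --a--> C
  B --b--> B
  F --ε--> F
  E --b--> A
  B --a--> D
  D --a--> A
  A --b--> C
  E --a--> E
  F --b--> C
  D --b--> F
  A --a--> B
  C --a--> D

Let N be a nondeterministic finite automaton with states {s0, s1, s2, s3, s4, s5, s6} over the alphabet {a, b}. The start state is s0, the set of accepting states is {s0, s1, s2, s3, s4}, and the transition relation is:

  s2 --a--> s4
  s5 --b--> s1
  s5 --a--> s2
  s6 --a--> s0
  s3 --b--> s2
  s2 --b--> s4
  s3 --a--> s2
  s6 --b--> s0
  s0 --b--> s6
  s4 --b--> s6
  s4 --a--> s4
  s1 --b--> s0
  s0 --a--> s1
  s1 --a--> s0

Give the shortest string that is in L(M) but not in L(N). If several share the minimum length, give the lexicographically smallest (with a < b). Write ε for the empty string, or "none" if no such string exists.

The string aab is accepted by M but not by N.
No shorter string lies in the difference, and aab is the lexicographically first length-3 string in L(M) \ L(N).

aab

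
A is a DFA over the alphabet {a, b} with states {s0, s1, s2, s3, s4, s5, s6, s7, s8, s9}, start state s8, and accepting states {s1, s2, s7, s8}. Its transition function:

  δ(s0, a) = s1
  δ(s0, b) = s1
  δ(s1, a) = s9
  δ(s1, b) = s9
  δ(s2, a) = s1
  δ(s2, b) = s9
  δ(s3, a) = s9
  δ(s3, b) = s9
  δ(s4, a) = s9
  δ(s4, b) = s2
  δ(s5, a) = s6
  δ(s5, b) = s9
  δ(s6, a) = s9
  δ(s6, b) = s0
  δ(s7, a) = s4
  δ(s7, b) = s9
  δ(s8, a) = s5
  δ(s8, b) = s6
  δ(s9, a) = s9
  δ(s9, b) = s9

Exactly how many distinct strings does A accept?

The useful subgraph on states {s0, s1, s5, s6, s8} is acyclic, so L(A) is finite; the longest accepting path visits 5 useful states, giving maximum string length 4.
Counting accepting paths from s8 by length: 1 of length 0, 2 of length 3, 2 of length 4. Total 5.

5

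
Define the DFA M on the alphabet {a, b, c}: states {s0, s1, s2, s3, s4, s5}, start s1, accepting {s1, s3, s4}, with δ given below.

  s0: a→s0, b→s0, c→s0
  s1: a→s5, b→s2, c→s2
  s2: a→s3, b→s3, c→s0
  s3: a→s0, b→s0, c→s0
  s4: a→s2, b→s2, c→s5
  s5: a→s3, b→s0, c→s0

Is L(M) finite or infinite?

The useful states (reachable from s1 and able to reach an accepting state) are {s1, s2, s3, s5}.
Restricted to these states the transition graph has no cycle, so every accepting path has bounded length and L is finite.

finite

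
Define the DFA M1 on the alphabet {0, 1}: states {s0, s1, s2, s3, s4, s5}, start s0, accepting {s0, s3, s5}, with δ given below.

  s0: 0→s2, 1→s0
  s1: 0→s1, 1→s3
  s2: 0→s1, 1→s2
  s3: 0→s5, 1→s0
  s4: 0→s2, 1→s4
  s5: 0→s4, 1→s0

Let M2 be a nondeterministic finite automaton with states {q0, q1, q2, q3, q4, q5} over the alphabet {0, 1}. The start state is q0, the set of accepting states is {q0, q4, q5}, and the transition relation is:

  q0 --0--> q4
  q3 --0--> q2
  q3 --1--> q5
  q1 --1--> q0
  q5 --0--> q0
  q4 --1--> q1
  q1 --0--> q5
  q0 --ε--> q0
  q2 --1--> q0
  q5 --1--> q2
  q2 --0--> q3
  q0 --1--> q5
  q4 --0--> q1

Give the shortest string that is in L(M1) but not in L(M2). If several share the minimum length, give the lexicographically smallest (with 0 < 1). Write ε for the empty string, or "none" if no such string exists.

The string 11 is accepted by M1 but not by M2.
No shorter string lies in the difference, and 11 is the lexicographically first length-2 string in L(M1) \ L(M2).

11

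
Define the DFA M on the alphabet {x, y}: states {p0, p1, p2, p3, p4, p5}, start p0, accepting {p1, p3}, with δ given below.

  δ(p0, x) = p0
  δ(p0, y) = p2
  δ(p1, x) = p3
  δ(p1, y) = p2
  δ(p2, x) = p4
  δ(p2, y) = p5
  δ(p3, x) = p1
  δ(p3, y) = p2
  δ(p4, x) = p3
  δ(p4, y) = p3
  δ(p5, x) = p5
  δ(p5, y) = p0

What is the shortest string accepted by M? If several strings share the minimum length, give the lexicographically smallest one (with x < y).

yxx

A breadth-first search from p0 reaches an accepting state first via the path p0 → p2 → p4 → p3 on input yxx.
No string of length < 3 is accepted (BFS exhausts all shorter strings without reaching an accepting state), and yxx is the lexicographically least accepting string of length 3.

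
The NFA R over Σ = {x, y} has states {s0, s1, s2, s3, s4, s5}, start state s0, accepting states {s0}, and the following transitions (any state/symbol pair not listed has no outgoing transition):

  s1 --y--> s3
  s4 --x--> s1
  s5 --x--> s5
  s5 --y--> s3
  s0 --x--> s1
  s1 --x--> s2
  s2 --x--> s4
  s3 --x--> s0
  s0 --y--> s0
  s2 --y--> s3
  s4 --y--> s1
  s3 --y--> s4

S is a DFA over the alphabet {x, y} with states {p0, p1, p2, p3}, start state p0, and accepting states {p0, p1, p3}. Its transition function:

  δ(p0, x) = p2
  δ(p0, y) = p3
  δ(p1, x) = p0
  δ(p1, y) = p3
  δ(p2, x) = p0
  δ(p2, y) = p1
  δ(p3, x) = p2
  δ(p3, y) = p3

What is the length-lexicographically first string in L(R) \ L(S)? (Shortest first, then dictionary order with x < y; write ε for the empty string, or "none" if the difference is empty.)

xxyx

The string xxyx is accepted by R but not by S.
No shorter string lies in the difference, and xxyx is the lexicographically first length-4 string in L(R) \ L(S).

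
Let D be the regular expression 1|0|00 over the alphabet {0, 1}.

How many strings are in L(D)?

3

The expression has no Kleene star, so L(D) is finite. Expanding the alternatives gives {0, 1, 00}.
That is 2 of length 1, 1 of length 2: 3 strings in all.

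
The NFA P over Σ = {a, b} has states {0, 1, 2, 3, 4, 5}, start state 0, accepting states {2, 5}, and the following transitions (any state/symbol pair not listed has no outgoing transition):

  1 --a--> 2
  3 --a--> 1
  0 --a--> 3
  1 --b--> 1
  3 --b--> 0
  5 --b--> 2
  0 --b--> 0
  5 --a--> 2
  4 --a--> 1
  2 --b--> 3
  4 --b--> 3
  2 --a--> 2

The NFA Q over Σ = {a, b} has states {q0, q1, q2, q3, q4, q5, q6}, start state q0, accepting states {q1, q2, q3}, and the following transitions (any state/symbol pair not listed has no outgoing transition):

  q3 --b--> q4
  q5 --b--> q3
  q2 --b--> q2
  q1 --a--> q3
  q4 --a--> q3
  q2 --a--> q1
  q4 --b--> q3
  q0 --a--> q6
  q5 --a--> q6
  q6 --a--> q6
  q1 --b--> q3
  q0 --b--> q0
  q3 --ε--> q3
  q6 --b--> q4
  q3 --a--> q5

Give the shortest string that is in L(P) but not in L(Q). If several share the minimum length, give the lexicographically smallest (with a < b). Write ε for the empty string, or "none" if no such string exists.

The string aaa is accepted by P but not by Q.
No shorter string lies in the difference, and aaa is the lexicographically first length-3 string in L(P) \ L(Q).

aaa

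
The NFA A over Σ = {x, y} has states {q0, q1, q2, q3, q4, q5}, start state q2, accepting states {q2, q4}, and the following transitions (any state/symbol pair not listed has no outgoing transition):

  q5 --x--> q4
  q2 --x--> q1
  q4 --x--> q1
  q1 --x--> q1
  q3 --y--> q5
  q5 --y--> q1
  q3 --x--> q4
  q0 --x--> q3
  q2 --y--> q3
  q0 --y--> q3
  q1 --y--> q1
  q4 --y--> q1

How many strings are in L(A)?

3

The useful subgraph on states {q2, q3, q4, q5} is acyclic, so L(A) is finite; the longest accepting path visits 4 useful states, giving maximum string length 3.
Counting accepting paths from q2 by length: 1 of length 0, 1 of length 2, 1 of length 3. Total 3.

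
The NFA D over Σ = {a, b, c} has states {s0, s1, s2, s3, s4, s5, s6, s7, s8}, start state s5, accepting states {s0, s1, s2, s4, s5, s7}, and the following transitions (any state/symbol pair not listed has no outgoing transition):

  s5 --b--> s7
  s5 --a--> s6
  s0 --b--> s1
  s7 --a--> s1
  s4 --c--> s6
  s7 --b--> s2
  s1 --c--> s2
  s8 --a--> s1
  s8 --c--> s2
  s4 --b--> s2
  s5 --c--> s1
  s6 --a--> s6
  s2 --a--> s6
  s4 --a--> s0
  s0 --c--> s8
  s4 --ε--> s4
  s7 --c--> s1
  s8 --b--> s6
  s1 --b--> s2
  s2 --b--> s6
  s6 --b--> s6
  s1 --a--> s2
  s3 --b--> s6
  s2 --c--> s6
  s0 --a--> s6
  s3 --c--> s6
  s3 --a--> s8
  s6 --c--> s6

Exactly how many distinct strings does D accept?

The useful subgraph on states {s1, s2, s5, s7} is acyclic, so L(D) is finite; the longest accepting path visits 4 useful states, giving maximum string length 3.
Counting accepting paths from s5 by length: 1 of length 0, 2 of length 1, 6 of length 2, 6 of length 3. Total 15.

15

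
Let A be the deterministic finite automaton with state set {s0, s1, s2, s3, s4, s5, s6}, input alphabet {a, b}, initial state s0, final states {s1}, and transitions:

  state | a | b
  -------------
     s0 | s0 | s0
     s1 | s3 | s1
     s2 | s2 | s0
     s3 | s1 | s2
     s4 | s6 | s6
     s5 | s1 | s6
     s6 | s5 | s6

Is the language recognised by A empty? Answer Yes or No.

The states reachable from the start state are {s0}.
None of the accepting states {s1} is reachable, so no string is accepted and L(A) = ∅.

Yes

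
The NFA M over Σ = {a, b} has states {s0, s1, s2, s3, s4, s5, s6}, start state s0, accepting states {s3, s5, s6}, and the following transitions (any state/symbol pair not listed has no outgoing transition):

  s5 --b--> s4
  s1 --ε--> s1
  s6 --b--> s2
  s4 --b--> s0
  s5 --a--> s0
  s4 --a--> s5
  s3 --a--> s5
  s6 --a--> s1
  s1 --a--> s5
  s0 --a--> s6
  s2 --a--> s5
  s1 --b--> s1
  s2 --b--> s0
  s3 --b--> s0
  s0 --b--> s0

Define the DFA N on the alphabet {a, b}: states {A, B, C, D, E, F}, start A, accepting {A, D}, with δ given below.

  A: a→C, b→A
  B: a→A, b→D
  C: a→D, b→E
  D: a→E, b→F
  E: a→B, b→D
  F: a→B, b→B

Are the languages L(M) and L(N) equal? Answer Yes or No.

The string a is accepted by M but rejected by N.
So L(M) ≠ L(N).

No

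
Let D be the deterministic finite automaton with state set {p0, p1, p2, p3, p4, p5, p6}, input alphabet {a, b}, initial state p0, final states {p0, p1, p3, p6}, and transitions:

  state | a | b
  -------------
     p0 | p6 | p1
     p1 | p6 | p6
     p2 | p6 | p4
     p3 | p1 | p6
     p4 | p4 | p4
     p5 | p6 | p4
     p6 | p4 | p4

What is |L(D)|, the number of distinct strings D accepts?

The useful subgraph on states {p0, p1, p6} is acyclic, so L(D) is finite; the longest accepting path visits 3 useful states, giving maximum string length 2.
Counting accepting paths from p0 by length: 1 of length 0, 2 of length 1, 2 of length 2. Total 5.

5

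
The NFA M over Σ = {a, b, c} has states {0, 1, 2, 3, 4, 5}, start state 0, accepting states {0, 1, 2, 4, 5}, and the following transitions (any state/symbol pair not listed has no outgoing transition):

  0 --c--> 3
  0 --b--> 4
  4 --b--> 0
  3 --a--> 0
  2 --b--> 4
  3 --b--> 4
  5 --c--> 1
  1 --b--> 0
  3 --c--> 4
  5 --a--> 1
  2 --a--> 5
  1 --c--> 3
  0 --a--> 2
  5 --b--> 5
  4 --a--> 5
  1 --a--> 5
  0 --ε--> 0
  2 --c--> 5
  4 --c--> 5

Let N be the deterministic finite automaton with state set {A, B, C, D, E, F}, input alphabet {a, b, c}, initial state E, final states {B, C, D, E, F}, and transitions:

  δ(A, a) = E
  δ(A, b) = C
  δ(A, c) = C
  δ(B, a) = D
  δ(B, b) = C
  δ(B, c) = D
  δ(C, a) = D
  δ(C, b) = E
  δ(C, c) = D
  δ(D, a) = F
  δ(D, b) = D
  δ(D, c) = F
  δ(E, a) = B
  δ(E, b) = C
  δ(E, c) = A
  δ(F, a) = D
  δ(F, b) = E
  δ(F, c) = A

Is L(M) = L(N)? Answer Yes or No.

Exploring the product automaton M × N from the start pair (0, E), following both machines on each input symbol, reaches 6 state pairs: (0, E), (2, B), (4, C), (3, A), (5, D), (1, F).
M accepts in {0, 1, 2, 4, 5} and N accepts in {B, C, D, E, F}. In every reachable pair the two components are either both accepting — (0, E), (2, B), (4, C), (5, D), (1, F) — or both non-accepting, so no string is accepted by exactly one of the machines: L(M) \ L(N) and L(N) \ L(M) are both empty.
Hence every string is accepted by M iff it is accepted by N, and the two languages coincide.

Yes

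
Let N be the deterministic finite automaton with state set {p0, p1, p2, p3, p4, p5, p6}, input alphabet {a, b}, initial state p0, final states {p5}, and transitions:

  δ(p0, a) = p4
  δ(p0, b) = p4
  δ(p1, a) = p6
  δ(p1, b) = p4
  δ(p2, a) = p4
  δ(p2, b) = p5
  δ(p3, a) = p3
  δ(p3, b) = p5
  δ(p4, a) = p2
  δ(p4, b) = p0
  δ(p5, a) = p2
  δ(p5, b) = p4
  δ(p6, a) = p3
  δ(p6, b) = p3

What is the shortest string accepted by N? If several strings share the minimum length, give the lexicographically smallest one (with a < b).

aab

A breadth-first search from p0 reaches an accepting state first via the path p0 → p4 → p2 → p5 on input aab.
No string of length < 3 is accepted (BFS exhausts all shorter strings without reaching an accepting state), and aab is the lexicographically least accepting string of length 3.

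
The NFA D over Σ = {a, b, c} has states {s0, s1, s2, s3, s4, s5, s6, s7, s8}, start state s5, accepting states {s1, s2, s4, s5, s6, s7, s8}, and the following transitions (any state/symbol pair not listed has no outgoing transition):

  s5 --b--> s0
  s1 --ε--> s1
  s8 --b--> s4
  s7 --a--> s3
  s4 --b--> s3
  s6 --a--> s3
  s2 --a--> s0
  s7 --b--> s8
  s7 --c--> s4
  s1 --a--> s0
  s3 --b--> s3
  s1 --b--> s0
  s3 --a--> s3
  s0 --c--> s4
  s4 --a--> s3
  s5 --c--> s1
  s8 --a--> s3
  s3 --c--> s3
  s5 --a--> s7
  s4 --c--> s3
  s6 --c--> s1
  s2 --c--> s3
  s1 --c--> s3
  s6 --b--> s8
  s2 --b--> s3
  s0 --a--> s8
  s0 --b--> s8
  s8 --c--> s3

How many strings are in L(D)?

The useful subgraph on states {s0, s1, s4, s5, s7, s8} is acyclic, so L(D) is finite; the longest accepting path visits 5 useful states, giving maximum string length 4.
Counting accepting paths from s5 by length: 1 of length 0, 2 of length 1, 5 of length 2, 9 of length 3, 4 of length 4. Total 21.

21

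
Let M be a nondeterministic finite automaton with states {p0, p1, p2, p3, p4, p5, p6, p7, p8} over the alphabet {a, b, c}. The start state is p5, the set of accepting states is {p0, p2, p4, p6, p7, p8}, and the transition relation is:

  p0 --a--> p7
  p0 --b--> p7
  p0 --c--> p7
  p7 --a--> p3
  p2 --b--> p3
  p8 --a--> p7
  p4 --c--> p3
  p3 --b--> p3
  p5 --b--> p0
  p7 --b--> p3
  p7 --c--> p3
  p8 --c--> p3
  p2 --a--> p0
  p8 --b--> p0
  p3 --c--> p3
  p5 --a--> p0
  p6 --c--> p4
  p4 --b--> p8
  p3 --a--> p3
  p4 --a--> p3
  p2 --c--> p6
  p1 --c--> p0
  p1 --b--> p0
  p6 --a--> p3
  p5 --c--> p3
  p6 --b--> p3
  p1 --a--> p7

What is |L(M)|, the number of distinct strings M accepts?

The useful subgraph on states {p0, p5, p7} is acyclic, so L(M) is finite; the longest accepting path visits 3 useful states, giving maximum string length 2.
Counting accepting paths from p5 by length: 2 of length 1, 6 of length 2. Total 8.

8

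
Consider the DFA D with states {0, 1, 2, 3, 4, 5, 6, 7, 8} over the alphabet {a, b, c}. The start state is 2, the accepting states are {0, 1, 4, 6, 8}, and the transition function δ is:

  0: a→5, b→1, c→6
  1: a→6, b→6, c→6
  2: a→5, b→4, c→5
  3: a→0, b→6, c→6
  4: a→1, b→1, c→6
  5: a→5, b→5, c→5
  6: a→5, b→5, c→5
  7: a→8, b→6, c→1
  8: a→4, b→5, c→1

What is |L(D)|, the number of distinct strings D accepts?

10

The useful subgraph on states {1, 2, 4, 6} is acyclic, so L(D) is finite; the longest accepting path visits 4 useful states, giving maximum string length 3.
Counting accepting paths from 2 by length: 1 of length 1, 3 of length 2, 6 of length 3. Total 10.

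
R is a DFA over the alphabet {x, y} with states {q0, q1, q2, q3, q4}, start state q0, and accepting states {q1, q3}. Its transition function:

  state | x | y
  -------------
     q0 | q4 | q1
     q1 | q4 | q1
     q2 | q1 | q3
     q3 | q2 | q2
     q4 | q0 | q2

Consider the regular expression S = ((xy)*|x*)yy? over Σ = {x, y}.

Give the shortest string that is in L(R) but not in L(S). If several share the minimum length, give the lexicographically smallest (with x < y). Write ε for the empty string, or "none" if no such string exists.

The string xyx is accepted by R but not by S.
No shorter string lies in the difference, and xyx is the lexicographically first length-3 string in L(R) \ L(S).

xyx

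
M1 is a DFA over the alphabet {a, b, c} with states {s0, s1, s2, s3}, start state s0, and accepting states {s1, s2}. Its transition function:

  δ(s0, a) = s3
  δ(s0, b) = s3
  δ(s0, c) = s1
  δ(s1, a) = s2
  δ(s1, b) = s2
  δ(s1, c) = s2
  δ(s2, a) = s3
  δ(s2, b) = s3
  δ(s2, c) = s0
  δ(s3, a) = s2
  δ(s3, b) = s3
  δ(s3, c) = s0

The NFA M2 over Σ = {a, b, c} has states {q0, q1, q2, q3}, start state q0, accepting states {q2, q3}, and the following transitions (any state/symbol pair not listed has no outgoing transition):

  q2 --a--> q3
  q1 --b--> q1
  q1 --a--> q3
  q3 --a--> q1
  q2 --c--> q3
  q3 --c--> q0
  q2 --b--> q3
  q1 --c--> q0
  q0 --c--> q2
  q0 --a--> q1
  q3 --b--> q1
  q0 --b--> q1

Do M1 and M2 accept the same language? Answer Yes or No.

Yes

Exploring the product automaton M1 × M2 from the start pair (s0, q0), following both machines on each input symbol, reaches 4 state pairs: (s0, q0), (s3, q1), (s1, q2), (s2, q3).
M1 accepts in {s1, s2} and M2 accepts in {q2, q3}. In every reachable pair the two components are either both accepting — (s1, q2), (s2, q3) — or both non-accepting, so no string is accepted by exactly one of the machines: L(M1) \ L(M2) and L(M2) \ L(M1) are both empty.
Hence every string is accepted by M1 iff it is accepted by M2, and the two languages coincide.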